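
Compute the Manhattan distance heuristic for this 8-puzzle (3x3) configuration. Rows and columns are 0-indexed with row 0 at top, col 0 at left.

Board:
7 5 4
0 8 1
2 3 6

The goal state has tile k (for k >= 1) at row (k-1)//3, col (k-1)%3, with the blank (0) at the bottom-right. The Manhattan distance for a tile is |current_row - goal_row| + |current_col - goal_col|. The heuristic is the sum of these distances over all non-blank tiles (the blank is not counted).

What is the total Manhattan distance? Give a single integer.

Tile 7: (0,0)->(2,0) = 2
Tile 5: (0,1)->(1,1) = 1
Tile 4: (0,2)->(1,0) = 3
Tile 8: (1,1)->(2,1) = 1
Tile 1: (1,2)->(0,0) = 3
Tile 2: (2,0)->(0,1) = 3
Tile 3: (2,1)->(0,2) = 3
Tile 6: (2,2)->(1,2) = 1
Sum: 2 + 1 + 3 + 1 + 3 + 3 + 3 + 1 = 17

Answer: 17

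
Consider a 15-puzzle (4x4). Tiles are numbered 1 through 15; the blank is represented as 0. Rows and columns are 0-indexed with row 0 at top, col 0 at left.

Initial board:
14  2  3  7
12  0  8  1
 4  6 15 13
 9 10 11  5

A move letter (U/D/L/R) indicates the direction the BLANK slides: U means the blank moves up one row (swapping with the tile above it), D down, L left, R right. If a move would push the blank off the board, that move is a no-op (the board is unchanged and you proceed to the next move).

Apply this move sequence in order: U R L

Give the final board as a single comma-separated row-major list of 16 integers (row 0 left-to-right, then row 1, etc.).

After move 1 (U):
14  0  3  7
12  2  8  1
 4  6 15 13
 9 10 11  5

After move 2 (R):
14  3  0  7
12  2  8  1
 4  6 15 13
 9 10 11  5

After move 3 (L):
14  0  3  7
12  2  8  1
 4  6 15 13
 9 10 11  5

Answer: 14, 0, 3, 7, 12, 2, 8, 1, 4, 6, 15, 13, 9, 10, 11, 5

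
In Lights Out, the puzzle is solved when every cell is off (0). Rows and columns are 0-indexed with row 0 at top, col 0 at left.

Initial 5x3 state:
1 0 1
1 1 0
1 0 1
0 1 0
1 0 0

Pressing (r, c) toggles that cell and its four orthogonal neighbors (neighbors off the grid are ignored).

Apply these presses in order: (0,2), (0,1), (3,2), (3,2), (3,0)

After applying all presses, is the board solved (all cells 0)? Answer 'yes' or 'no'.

Answer: no

Derivation:
After press 1 at (0,2):
1 1 0
1 1 1
1 0 1
0 1 0
1 0 0

After press 2 at (0,1):
0 0 1
1 0 1
1 0 1
0 1 0
1 0 0

After press 3 at (3,2):
0 0 1
1 0 1
1 0 0
0 0 1
1 0 1

After press 4 at (3,2):
0 0 1
1 0 1
1 0 1
0 1 0
1 0 0

After press 5 at (3,0):
0 0 1
1 0 1
0 0 1
1 0 0
0 0 0

Lights still on: 5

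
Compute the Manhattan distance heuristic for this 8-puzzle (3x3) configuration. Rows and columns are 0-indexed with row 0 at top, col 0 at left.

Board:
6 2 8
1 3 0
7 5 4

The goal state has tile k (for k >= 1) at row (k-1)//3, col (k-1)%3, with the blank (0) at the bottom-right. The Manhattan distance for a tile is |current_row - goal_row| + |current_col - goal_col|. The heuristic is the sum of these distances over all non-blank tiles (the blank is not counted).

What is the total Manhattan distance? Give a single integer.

Tile 6: at (0,0), goal (1,2), distance |0-1|+|0-2| = 3
Tile 2: at (0,1), goal (0,1), distance |0-0|+|1-1| = 0
Tile 8: at (0,2), goal (2,1), distance |0-2|+|2-1| = 3
Tile 1: at (1,0), goal (0,0), distance |1-0|+|0-0| = 1
Tile 3: at (1,1), goal (0,2), distance |1-0|+|1-2| = 2
Tile 7: at (2,0), goal (2,0), distance |2-2|+|0-0| = 0
Tile 5: at (2,1), goal (1,1), distance |2-1|+|1-1| = 1
Tile 4: at (2,2), goal (1,0), distance |2-1|+|2-0| = 3
Sum: 3 + 0 + 3 + 1 + 2 + 0 + 1 + 3 = 13

Answer: 13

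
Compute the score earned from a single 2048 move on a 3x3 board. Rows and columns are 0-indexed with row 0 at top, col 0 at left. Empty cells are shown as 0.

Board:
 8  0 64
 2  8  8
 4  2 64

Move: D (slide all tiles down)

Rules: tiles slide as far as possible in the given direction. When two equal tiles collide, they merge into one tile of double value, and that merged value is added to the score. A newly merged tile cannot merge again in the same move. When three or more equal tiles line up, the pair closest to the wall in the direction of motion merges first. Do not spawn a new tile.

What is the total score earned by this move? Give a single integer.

Answer: 0

Derivation:
Slide down:
col 0: [8, 2, 4] -> [8, 2, 4]  score +0 (running 0)
col 1: [0, 8, 2] -> [0, 8, 2]  score +0 (running 0)
col 2: [64, 8, 64] -> [64, 8, 64]  score +0 (running 0)
Board after move:
 8  0 64
 2  8  8
 4  2 64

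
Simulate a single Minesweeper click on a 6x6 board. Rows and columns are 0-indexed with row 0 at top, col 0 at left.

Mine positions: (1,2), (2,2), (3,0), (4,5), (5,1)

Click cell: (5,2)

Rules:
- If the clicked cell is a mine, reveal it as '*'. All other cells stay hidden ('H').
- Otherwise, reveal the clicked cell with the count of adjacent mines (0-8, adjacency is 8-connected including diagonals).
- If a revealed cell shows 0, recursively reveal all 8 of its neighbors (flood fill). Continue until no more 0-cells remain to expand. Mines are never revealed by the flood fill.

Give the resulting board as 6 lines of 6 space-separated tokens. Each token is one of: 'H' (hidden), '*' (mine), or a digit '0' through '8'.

H H H H H H
H H H H H H
H H H H H H
H H H H H H
H H H H H H
H H 1 H H H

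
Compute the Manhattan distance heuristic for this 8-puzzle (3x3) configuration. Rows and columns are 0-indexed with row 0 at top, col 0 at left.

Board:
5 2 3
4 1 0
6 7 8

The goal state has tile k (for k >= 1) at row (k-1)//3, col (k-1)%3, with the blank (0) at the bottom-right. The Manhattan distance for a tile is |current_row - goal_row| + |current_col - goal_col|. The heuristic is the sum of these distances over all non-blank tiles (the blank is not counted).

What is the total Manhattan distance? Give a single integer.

Answer: 9

Derivation:
Tile 5: at (0,0), goal (1,1), distance |0-1|+|0-1| = 2
Tile 2: at (0,1), goal (0,1), distance |0-0|+|1-1| = 0
Tile 3: at (0,2), goal (0,2), distance |0-0|+|2-2| = 0
Tile 4: at (1,0), goal (1,0), distance |1-1|+|0-0| = 0
Tile 1: at (1,1), goal (0,0), distance |1-0|+|1-0| = 2
Tile 6: at (2,0), goal (1,2), distance |2-1|+|0-2| = 3
Tile 7: at (2,1), goal (2,0), distance |2-2|+|1-0| = 1
Tile 8: at (2,2), goal (2,1), distance |2-2|+|2-1| = 1
Sum: 2 + 0 + 0 + 0 + 2 + 3 + 1 + 1 = 9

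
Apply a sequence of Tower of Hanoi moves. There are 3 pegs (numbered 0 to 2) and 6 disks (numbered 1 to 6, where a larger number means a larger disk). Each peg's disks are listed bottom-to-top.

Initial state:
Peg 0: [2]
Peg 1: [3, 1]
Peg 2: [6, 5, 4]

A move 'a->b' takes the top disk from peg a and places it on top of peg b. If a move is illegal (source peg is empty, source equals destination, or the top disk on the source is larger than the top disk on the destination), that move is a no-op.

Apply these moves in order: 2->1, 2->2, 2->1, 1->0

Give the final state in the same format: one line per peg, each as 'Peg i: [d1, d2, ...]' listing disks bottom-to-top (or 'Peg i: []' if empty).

After move 1 (2->1):
Peg 0: [2]
Peg 1: [3, 1]
Peg 2: [6, 5, 4]

After move 2 (2->2):
Peg 0: [2]
Peg 1: [3, 1]
Peg 2: [6, 5, 4]

After move 3 (2->1):
Peg 0: [2]
Peg 1: [3, 1]
Peg 2: [6, 5, 4]

After move 4 (1->0):
Peg 0: [2, 1]
Peg 1: [3]
Peg 2: [6, 5, 4]

Answer: Peg 0: [2, 1]
Peg 1: [3]
Peg 2: [6, 5, 4]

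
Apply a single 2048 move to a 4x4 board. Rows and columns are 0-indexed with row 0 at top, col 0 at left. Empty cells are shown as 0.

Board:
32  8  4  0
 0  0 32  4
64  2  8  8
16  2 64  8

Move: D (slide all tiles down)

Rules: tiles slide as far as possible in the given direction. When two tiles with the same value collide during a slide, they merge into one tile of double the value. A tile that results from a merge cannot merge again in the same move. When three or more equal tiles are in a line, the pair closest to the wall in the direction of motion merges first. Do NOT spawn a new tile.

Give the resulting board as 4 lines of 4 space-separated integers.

Answer:  0  0  4  0
32  0 32  0
64  8  8  4
16  4 64 16

Derivation:
Slide down:
col 0: [32, 0, 64, 16] -> [0, 32, 64, 16]
col 1: [8, 0, 2, 2] -> [0, 0, 8, 4]
col 2: [4, 32, 8, 64] -> [4, 32, 8, 64]
col 3: [0, 4, 8, 8] -> [0, 0, 4, 16]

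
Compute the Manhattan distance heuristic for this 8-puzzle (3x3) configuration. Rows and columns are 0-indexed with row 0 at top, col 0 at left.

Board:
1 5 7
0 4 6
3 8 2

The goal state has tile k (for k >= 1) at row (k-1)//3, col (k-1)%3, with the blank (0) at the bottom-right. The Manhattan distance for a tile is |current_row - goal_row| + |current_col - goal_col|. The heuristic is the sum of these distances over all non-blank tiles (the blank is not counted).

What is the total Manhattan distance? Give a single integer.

Tile 1: at (0,0), goal (0,0), distance |0-0|+|0-0| = 0
Tile 5: at (0,1), goal (1,1), distance |0-1|+|1-1| = 1
Tile 7: at (0,2), goal (2,0), distance |0-2|+|2-0| = 4
Tile 4: at (1,1), goal (1,0), distance |1-1|+|1-0| = 1
Tile 6: at (1,2), goal (1,2), distance |1-1|+|2-2| = 0
Tile 3: at (2,0), goal (0,2), distance |2-0|+|0-2| = 4
Tile 8: at (2,1), goal (2,1), distance |2-2|+|1-1| = 0
Tile 2: at (2,2), goal (0,1), distance |2-0|+|2-1| = 3
Sum: 0 + 1 + 4 + 1 + 0 + 4 + 0 + 3 = 13

Answer: 13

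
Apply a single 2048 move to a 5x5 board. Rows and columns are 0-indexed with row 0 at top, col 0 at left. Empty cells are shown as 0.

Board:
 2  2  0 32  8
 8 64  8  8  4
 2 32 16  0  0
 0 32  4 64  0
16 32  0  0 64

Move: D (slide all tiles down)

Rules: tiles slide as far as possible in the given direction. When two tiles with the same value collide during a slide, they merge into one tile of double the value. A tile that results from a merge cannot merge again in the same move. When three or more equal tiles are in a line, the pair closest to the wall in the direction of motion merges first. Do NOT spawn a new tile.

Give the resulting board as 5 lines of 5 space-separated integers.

Answer:  0  0  0  0  0
 2  2  0  0  0
 8 64  8 32  8
 2 32 16  8  4
16 64  4 64 64

Derivation:
Slide down:
col 0: [2, 8, 2, 0, 16] -> [0, 2, 8, 2, 16]
col 1: [2, 64, 32, 32, 32] -> [0, 2, 64, 32, 64]
col 2: [0, 8, 16, 4, 0] -> [0, 0, 8, 16, 4]
col 3: [32, 8, 0, 64, 0] -> [0, 0, 32, 8, 64]
col 4: [8, 4, 0, 0, 64] -> [0, 0, 8, 4, 64]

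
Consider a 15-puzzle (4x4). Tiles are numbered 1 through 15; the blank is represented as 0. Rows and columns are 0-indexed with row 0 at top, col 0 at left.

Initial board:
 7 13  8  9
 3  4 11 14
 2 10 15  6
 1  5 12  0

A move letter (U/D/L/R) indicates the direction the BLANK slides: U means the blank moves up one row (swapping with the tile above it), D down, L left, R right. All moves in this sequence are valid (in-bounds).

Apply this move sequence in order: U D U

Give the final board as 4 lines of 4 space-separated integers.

Answer:  7 13  8  9
 3  4 11 14
 2 10 15  0
 1  5 12  6

Derivation:
After move 1 (U):
 7 13  8  9
 3  4 11 14
 2 10 15  0
 1  5 12  6

After move 2 (D):
 7 13  8  9
 3  4 11 14
 2 10 15  6
 1  5 12  0

After move 3 (U):
 7 13  8  9
 3  4 11 14
 2 10 15  0
 1  5 12  6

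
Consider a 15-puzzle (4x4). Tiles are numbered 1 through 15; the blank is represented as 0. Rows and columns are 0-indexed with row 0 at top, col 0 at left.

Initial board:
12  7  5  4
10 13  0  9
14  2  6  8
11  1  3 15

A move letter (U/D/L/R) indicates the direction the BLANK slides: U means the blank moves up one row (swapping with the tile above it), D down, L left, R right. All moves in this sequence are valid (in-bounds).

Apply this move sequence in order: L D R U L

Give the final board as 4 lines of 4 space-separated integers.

After move 1 (L):
12  7  5  4
10  0 13  9
14  2  6  8
11  1  3 15

After move 2 (D):
12  7  5  4
10  2 13  9
14  0  6  8
11  1  3 15

After move 3 (R):
12  7  5  4
10  2 13  9
14  6  0  8
11  1  3 15

After move 4 (U):
12  7  5  4
10  2  0  9
14  6 13  8
11  1  3 15

After move 5 (L):
12  7  5  4
10  0  2  9
14  6 13  8
11  1  3 15

Answer: 12  7  5  4
10  0  2  9
14  6 13  8
11  1  3 15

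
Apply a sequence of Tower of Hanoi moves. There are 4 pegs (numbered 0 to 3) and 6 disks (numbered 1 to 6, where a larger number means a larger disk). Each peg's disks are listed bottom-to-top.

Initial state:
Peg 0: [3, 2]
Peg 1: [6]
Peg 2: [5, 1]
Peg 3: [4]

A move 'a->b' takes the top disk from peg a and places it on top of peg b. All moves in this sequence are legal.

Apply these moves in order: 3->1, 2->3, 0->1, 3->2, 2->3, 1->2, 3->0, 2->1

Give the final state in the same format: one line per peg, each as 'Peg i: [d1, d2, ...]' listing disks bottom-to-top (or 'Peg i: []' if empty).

Answer: Peg 0: [3, 1]
Peg 1: [6, 4, 2]
Peg 2: [5]
Peg 3: []

Derivation:
After move 1 (3->1):
Peg 0: [3, 2]
Peg 1: [6, 4]
Peg 2: [5, 1]
Peg 3: []

After move 2 (2->3):
Peg 0: [3, 2]
Peg 1: [6, 4]
Peg 2: [5]
Peg 3: [1]

After move 3 (0->1):
Peg 0: [3]
Peg 1: [6, 4, 2]
Peg 2: [5]
Peg 3: [1]

After move 4 (3->2):
Peg 0: [3]
Peg 1: [6, 4, 2]
Peg 2: [5, 1]
Peg 3: []

After move 5 (2->3):
Peg 0: [3]
Peg 1: [6, 4, 2]
Peg 2: [5]
Peg 3: [1]

After move 6 (1->2):
Peg 0: [3]
Peg 1: [6, 4]
Peg 2: [5, 2]
Peg 3: [1]

After move 7 (3->0):
Peg 0: [3, 1]
Peg 1: [6, 4]
Peg 2: [5, 2]
Peg 3: []

After move 8 (2->1):
Peg 0: [3, 1]
Peg 1: [6, 4, 2]
Peg 2: [5]
Peg 3: []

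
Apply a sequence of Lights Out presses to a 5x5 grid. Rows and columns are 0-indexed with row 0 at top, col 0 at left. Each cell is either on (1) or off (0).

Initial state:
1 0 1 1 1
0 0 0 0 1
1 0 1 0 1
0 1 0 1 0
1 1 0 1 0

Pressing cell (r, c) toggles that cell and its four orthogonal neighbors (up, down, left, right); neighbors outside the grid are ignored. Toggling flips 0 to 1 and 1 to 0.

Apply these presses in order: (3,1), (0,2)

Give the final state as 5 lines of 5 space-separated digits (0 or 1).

Answer: 1 1 0 0 1
0 0 1 0 1
1 1 1 0 1
1 0 1 1 0
1 0 0 1 0

Derivation:
After press 1 at (3,1):
1 0 1 1 1
0 0 0 0 1
1 1 1 0 1
1 0 1 1 0
1 0 0 1 0

After press 2 at (0,2):
1 1 0 0 1
0 0 1 0 1
1 1 1 0 1
1 0 1 1 0
1 0 0 1 0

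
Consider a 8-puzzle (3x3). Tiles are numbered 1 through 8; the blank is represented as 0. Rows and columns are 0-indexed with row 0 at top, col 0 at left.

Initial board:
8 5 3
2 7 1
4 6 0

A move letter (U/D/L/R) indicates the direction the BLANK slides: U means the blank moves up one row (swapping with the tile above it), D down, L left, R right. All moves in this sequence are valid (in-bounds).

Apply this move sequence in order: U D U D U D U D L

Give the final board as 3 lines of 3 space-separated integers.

After move 1 (U):
8 5 3
2 7 0
4 6 1

After move 2 (D):
8 5 3
2 7 1
4 6 0

After move 3 (U):
8 5 3
2 7 0
4 6 1

After move 4 (D):
8 5 3
2 7 1
4 6 0

After move 5 (U):
8 5 3
2 7 0
4 6 1

After move 6 (D):
8 5 3
2 7 1
4 6 0

After move 7 (U):
8 5 3
2 7 0
4 6 1

After move 8 (D):
8 5 3
2 7 1
4 6 0

After move 9 (L):
8 5 3
2 7 1
4 0 6

Answer: 8 5 3
2 7 1
4 0 6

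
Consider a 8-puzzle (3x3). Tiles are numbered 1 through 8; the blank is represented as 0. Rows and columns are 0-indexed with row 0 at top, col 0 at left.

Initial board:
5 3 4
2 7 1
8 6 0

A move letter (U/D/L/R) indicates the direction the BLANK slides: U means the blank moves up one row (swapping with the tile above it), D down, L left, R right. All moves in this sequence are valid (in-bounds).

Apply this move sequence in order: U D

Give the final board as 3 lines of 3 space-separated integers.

Answer: 5 3 4
2 7 1
8 6 0

Derivation:
After move 1 (U):
5 3 4
2 7 0
8 6 1

After move 2 (D):
5 3 4
2 7 1
8 6 0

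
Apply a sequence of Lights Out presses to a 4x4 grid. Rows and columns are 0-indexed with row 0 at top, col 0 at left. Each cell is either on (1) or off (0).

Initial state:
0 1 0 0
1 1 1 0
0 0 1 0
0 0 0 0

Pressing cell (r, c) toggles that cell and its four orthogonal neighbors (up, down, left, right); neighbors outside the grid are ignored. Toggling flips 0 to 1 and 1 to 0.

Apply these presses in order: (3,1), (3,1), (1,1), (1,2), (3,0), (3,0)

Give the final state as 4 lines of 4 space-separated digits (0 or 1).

After press 1 at (3,1):
0 1 0 0
1 1 1 0
0 1 1 0
1 1 1 0

After press 2 at (3,1):
0 1 0 0
1 1 1 0
0 0 1 0
0 0 0 0

After press 3 at (1,1):
0 0 0 0
0 0 0 0
0 1 1 0
0 0 0 0

After press 4 at (1,2):
0 0 1 0
0 1 1 1
0 1 0 0
0 0 0 0

After press 5 at (3,0):
0 0 1 0
0 1 1 1
1 1 0 0
1 1 0 0

After press 6 at (3,0):
0 0 1 0
0 1 1 1
0 1 0 0
0 0 0 0

Answer: 0 0 1 0
0 1 1 1
0 1 0 0
0 0 0 0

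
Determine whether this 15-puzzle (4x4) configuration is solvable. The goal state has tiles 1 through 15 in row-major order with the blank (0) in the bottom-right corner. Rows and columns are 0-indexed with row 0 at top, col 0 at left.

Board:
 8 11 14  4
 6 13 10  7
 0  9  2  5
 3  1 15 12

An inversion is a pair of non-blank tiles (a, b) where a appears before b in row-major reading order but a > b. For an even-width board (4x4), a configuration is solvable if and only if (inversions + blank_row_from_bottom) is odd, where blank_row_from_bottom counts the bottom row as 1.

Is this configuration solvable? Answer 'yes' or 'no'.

Inversions: 61
Blank is in row 2 (0-indexed from top), which is row 2 counting from the bottom (bottom = 1).
61 + 2 = 63, which is odd, so the puzzle is solvable.

Answer: yes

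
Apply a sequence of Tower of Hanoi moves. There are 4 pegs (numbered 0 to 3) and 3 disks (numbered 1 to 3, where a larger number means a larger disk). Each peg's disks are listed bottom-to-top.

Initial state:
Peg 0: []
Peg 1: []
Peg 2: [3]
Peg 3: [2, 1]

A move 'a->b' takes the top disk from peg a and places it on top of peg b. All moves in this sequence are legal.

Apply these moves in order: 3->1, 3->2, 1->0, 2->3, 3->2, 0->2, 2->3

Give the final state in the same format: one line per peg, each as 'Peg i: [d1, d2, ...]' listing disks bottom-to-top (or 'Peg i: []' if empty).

After move 1 (3->1):
Peg 0: []
Peg 1: [1]
Peg 2: [3]
Peg 3: [2]

After move 2 (3->2):
Peg 0: []
Peg 1: [1]
Peg 2: [3, 2]
Peg 3: []

After move 3 (1->0):
Peg 0: [1]
Peg 1: []
Peg 2: [3, 2]
Peg 3: []

After move 4 (2->3):
Peg 0: [1]
Peg 1: []
Peg 2: [3]
Peg 3: [2]

After move 5 (3->2):
Peg 0: [1]
Peg 1: []
Peg 2: [3, 2]
Peg 3: []

After move 6 (0->2):
Peg 0: []
Peg 1: []
Peg 2: [3, 2, 1]
Peg 3: []

After move 7 (2->3):
Peg 0: []
Peg 1: []
Peg 2: [3, 2]
Peg 3: [1]

Answer: Peg 0: []
Peg 1: []
Peg 2: [3, 2]
Peg 3: [1]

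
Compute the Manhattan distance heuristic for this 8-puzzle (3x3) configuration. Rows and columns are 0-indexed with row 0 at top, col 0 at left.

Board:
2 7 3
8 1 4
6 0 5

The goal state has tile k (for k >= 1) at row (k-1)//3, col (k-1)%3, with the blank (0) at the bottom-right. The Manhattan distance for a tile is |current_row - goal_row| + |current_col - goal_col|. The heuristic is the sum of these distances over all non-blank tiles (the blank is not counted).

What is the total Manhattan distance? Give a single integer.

Tile 2: at (0,0), goal (0,1), distance |0-0|+|0-1| = 1
Tile 7: at (0,1), goal (2,0), distance |0-2|+|1-0| = 3
Tile 3: at (0,2), goal (0,2), distance |0-0|+|2-2| = 0
Tile 8: at (1,0), goal (2,1), distance |1-2|+|0-1| = 2
Tile 1: at (1,1), goal (0,0), distance |1-0|+|1-0| = 2
Tile 4: at (1,2), goal (1,0), distance |1-1|+|2-0| = 2
Tile 6: at (2,0), goal (1,2), distance |2-1|+|0-2| = 3
Tile 5: at (2,2), goal (1,1), distance |2-1|+|2-1| = 2
Sum: 1 + 3 + 0 + 2 + 2 + 2 + 3 + 2 = 15

Answer: 15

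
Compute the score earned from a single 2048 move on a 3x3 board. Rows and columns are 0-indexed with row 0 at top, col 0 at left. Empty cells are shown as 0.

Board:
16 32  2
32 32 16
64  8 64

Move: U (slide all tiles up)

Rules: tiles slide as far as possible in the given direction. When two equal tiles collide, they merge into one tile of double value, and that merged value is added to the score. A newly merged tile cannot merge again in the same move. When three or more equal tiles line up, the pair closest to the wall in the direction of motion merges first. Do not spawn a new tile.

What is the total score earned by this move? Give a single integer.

Answer: 64

Derivation:
Slide up:
col 0: [16, 32, 64] -> [16, 32, 64]  score +0 (running 0)
col 1: [32, 32, 8] -> [64, 8, 0]  score +64 (running 64)
col 2: [2, 16, 64] -> [2, 16, 64]  score +0 (running 64)
Board after move:
16 64  2
32  8 16
64  0 64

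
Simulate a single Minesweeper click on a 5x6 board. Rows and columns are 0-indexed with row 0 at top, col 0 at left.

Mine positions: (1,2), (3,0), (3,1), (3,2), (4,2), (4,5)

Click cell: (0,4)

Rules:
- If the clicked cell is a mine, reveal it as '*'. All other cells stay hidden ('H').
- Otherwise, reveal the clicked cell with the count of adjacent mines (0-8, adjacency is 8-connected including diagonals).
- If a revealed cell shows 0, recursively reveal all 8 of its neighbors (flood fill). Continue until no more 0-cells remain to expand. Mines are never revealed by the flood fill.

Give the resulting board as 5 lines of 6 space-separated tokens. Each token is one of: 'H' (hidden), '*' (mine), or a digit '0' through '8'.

H H H 1 0 0
H H H 1 0 0
H H H 2 0 0
H H H 2 1 1
H H H H H H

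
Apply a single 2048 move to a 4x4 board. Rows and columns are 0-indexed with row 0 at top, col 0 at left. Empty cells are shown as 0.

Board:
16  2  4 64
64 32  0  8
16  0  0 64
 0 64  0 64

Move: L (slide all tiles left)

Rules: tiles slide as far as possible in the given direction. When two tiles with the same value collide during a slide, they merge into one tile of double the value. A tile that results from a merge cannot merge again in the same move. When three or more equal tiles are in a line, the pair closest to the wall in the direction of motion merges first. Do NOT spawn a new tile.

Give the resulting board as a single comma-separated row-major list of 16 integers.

Slide left:
row 0: [16, 2, 4, 64] -> [16, 2, 4, 64]
row 1: [64, 32, 0, 8] -> [64, 32, 8, 0]
row 2: [16, 0, 0, 64] -> [16, 64, 0, 0]
row 3: [0, 64, 0, 64] -> [128, 0, 0, 0]

Answer: 16, 2, 4, 64, 64, 32, 8, 0, 16, 64, 0, 0, 128, 0, 0, 0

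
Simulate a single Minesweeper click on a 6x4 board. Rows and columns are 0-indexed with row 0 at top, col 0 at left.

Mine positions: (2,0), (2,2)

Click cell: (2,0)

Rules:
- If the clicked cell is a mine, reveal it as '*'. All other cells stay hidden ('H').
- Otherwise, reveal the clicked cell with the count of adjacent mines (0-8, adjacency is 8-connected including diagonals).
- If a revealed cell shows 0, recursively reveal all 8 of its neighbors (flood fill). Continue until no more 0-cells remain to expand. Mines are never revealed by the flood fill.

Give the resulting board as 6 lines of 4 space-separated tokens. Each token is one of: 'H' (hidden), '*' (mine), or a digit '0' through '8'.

H H H H
H H H H
* H H H
H H H H
H H H H
H H H H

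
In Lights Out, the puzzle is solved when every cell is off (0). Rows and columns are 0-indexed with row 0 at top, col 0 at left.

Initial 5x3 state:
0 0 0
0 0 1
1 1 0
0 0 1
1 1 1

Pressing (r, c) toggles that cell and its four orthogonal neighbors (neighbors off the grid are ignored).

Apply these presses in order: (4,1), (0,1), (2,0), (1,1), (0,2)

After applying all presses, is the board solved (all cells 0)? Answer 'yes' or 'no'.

Answer: no

Derivation:
After press 1 at (4,1):
0 0 0
0 0 1
1 1 0
0 1 1
0 0 0

After press 2 at (0,1):
1 1 1
0 1 1
1 1 0
0 1 1
0 0 0

After press 3 at (2,0):
1 1 1
1 1 1
0 0 0
1 1 1
0 0 0

After press 4 at (1,1):
1 0 1
0 0 0
0 1 0
1 1 1
0 0 0

After press 5 at (0,2):
1 1 0
0 0 1
0 1 0
1 1 1
0 0 0

Lights still on: 7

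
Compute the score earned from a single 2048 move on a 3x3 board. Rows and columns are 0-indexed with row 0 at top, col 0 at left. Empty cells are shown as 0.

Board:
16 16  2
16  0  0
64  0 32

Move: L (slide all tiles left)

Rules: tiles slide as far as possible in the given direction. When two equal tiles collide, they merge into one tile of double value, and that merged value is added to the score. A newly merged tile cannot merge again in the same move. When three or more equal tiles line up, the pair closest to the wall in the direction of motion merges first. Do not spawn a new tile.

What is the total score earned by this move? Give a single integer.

Answer: 32

Derivation:
Slide left:
row 0: [16, 16, 2] -> [32, 2, 0]  score +32 (running 32)
row 1: [16, 0, 0] -> [16, 0, 0]  score +0 (running 32)
row 2: [64, 0, 32] -> [64, 32, 0]  score +0 (running 32)
Board after move:
32  2  0
16  0  0
64 32  0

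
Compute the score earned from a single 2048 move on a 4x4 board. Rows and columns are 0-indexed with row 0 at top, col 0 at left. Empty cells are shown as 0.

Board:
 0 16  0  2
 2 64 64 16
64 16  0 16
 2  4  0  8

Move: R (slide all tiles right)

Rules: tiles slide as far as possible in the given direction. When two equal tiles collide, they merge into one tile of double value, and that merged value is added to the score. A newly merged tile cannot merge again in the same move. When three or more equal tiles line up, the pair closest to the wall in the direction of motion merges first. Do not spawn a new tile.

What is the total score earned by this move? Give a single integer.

Answer: 160

Derivation:
Slide right:
row 0: [0, 16, 0, 2] -> [0, 0, 16, 2]  score +0 (running 0)
row 1: [2, 64, 64, 16] -> [0, 2, 128, 16]  score +128 (running 128)
row 2: [64, 16, 0, 16] -> [0, 0, 64, 32]  score +32 (running 160)
row 3: [2, 4, 0, 8] -> [0, 2, 4, 8]  score +0 (running 160)
Board after move:
  0   0  16   2
  0   2 128  16
  0   0  64  32
  0   2   4   8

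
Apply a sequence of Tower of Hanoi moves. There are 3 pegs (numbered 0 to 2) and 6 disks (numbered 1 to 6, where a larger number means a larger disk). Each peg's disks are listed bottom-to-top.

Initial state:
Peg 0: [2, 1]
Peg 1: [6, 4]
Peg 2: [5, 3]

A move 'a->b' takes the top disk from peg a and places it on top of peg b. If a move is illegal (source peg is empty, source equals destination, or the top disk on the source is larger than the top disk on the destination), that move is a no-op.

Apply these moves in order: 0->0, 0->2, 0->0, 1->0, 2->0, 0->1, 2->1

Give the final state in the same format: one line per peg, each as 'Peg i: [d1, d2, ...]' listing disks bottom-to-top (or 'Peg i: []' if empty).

After move 1 (0->0):
Peg 0: [2, 1]
Peg 1: [6, 4]
Peg 2: [5, 3]

After move 2 (0->2):
Peg 0: [2]
Peg 1: [6, 4]
Peg 2: [5, 3, 1]

After move 3 (0->0):
Peg 0: [2]
Peg 1: [6, 4]
Peg 2: [5, 3, 1]

After move 4 (1->0):
Peg 0: [2]
Peg 1: [6, 4]
Peg 2: [5, 3, 1]

After move 5 (2->0):
Peg 0: [2, 1]
Peg 1: [6, 4]
Peg 2: [5, 3]

After move 6 (0->1):
Peg 0: [2]
Peg 1: [6, 4, 1]
Peg 2: [5, 3]

After move 7 (2->1):
Peg 0: [2]
Peg 1: [6, 4, 1]
Peg 2: [5, 3]

Answer: Peg 0: [2]
Peg 1: [6, 4, 1]
Peg 2: [5, 3]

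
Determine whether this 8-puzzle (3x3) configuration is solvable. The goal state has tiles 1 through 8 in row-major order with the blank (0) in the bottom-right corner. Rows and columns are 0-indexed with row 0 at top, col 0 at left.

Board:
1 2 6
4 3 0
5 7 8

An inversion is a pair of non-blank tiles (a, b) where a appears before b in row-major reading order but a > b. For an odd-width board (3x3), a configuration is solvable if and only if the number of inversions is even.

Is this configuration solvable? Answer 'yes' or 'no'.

Answer: yes

Derivation:
Inversions (pairs i<j in row-major order where tile[i] > tile[j] > 0): 4
4 is even, so the puzzle is solvable.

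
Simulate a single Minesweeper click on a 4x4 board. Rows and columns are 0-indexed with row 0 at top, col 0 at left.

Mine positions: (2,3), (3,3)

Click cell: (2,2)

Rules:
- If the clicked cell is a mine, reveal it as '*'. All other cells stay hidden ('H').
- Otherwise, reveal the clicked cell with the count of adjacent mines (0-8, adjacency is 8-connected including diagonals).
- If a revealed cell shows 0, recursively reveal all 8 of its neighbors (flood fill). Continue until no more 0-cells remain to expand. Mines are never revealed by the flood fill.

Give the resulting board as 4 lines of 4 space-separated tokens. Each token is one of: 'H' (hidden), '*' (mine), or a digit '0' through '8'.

H H H H
H H H H
H H 2 H
H H H H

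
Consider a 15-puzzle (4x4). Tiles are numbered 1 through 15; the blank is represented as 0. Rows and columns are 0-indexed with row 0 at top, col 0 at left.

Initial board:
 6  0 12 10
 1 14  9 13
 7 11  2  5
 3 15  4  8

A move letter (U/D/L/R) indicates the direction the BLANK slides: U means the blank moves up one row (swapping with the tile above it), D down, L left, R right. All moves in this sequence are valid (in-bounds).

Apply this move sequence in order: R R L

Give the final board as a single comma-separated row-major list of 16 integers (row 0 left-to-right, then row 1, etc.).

Answer: 6, 12, 0, 10, 1, 14, 9, 13, 7, 11, 2, 5, 3, 15, 4, 8

Derivation:
After move 1 (R):
 6 12  0 10
 1 14  9 13
 7 11  2  5
 3 15  4  8

After move 2 (R):
 6 12 10  0
 1 14  9 13
 7 11  2  5
 3 15  4  8

After move 3 (L):
 6 12  0 10
 1 14  9 13
 7 11  2  5
 3 15  4  8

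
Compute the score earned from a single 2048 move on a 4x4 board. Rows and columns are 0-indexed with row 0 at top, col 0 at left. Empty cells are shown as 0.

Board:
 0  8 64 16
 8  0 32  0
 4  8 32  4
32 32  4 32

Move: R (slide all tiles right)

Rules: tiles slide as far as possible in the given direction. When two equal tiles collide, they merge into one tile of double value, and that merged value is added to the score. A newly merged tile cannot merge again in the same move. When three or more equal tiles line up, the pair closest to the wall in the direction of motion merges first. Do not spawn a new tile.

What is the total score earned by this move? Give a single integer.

Slide right:
row 0: [0, 8, 64, 16] -> [0, 8, 64, 16]  score +0 (running 0)
row 1: [8, 0, 32, 0] -> [0, 0, 8, 32]  score +0 (running 0)
row 2: [4, 8, 32, 4] -> [4, 8, 32, 4]  score +0 (running 0)
row 3: [32, 32, 4, 32] -> [0, 64, 4, 32]  score +64 (running 64)
Board after move:
 0  8 64 16
 0  0  8 32
 4  8 32  4
 0 64  4 32

Answer: 64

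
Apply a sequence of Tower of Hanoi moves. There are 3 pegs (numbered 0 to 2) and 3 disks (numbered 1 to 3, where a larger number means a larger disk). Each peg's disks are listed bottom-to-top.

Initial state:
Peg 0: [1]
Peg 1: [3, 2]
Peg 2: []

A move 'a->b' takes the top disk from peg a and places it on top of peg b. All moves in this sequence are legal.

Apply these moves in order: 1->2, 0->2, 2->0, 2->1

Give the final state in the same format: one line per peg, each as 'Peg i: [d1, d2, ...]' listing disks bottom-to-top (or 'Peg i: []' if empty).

Answer: Peg 0: [1]
Peg 1: [3, 2]
Peg 2: []

Derivation:
After move 1 (1->2):
Peg 0: [1]
Peg 1: [3]
Peg 2: [2]

After move 2 (0->2):
Peg 0: []
Peg 1: [3]
Peg 2: [2, 1]

After move 3 (2->0):
Peg 0: [1]
Peg 1: [3]
Peg 2: [2]

After move 4 (2->1):
Peg 0: [1]
Peg 1: [3, 2]
Peg 2: []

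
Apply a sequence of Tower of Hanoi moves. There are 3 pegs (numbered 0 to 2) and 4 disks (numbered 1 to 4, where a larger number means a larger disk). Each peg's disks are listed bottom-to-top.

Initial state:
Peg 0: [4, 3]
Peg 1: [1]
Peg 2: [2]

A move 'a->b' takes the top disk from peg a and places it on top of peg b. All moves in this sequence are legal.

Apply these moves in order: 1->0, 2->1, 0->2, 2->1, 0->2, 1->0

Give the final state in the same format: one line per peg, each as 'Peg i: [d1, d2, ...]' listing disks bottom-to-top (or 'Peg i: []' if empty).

After move 1 (1->0):
Peg 0: [4, 3, 1]
Peg 1: []
Peg 2: [2]

After move 2 (2->1):
Peg 0: [4, 3, 1]
Peg 1: [2]
Peg 2: []

After move 3 (0->2):
Peg 0: [4, 3]
Peg 1: [2]
Peg 2: [1]

After move 4 (2->1):
Peg 0: [4, 3]
Peg 1: [2, 1]
Peg 2: []

After move 5 (0->2):
Peg 0: [4]
Peg 1: [2, 1]
Peg 2: [3]

After move 6 (1->0):
Peg 0: [4, 1]
Peg 1: [2]
Peg 2: [3]

Answer: Peg 0: [4, 1]
Peg 1: [2]
Peg 2: [3]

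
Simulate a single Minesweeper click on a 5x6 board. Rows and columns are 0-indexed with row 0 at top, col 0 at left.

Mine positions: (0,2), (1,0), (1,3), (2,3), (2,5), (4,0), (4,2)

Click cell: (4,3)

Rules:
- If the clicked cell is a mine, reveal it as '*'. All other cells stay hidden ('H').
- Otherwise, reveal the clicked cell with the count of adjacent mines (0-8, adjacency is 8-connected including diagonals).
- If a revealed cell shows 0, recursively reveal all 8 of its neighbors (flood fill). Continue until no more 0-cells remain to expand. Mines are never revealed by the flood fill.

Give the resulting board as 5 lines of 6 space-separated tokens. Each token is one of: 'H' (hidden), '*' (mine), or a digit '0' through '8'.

H H H H H H
H H H H H H
H H H H H H
H H H H H H
H H H 1 H H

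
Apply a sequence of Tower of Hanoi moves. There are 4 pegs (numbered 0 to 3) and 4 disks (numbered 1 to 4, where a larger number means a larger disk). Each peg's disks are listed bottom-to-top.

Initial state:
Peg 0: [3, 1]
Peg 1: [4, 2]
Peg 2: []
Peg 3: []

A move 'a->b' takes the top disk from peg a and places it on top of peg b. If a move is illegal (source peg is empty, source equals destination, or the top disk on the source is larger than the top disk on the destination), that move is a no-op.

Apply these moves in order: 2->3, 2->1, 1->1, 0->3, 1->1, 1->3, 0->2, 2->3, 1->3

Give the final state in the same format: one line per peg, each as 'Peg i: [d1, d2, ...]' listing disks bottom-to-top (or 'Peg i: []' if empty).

After move 1 (2->3):
Peg 0: [3, 1]
Peg 1: [4, 2]
Peg 2: []
Peg 3: []

After move 2 (2->1):
Peg 0: [3, 1]
Peg 1: [4, 2]
Peg 2: []
Peg 3: []

After move 3 (1->1):
Peg 0: [3, 1]
Peg 1: [4, 2]
Peg 2: []
Peg 3: []

After move 4 (0->3):
Peg 0: [3]
Peg 1: [4, 2]
Peg 2: []
Peg 3: [1]

After move 5 (1->1):
Peg 0: [3]
Peg 1: [4, 2]
Peg 2: []
Peg 3: [1]

After move 6 (1->3):
Peg 0: [3]
Peg 1: [4, 2]
Peg 2: []
Peg 3: [1]

After move 7 (0->2):
Peg 0: []
Peg 1: [4, 2]
Peg 2: [3]
Peg 3: [1]

After move 8 (2->3):
Peg 0: []
Peg 1: [4, 2]
Peg 2: [3]
Peg 3: [1]

After move 9 (1->3):
Peg 0: []
Peg 1: [4, 2]
Peg 2: [3]
Peg 3: [1]

Answer: Peg 0: []
Peg 1: [4, 2]
Peg 2: [3]
Peg 3: [1]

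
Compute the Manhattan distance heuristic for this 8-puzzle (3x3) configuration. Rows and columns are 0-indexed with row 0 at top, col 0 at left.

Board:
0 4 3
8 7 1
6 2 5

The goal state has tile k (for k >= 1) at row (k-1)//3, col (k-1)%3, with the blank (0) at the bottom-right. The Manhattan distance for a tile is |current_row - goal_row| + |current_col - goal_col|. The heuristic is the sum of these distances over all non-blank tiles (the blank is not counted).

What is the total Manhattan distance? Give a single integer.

Answer: 16

Derivation:
Tile 4: at (0,1), goal (1,0), distance |0-1|+|1-0| = 2
Tile 3: at (0,2), goal (0,2), distance |0-0|+|2-2| = 0
Tile 8: at (1,0), goal (2,1), distance |1-2|+|0-1| = 2
Tile 7: at (1,1), goal (2,0), distance |1-2|+|1-0| = 2
Tile 1: at (1,2), goal (0,0), distance |1-0|+|2-0| = 3
Tile 6: at (2,0), goal (1,2), distance |2-1|+|0-2| = 3
Tile 2: at (2,1), goal (0,1), distance |2-0|+|1-1| = 2
Tile 5: at (2,2), goal (1,1), distance |2-1|+|2-1| = 2
Sum: 2 + 0 + 2 + 2 + 3 + 3 + 2 + 2 = 16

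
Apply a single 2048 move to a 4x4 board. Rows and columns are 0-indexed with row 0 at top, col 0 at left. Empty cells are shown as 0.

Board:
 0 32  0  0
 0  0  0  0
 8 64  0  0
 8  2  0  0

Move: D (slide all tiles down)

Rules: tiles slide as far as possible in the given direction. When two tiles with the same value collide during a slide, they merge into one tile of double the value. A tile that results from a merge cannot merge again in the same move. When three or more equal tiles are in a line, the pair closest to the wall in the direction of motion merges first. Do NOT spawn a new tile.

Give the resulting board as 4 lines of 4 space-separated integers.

Answer:  0  0  0  0
 0 32  0  0
 0 64  0  0
16  2  0  0

Derivation:
Slide down:
col 0: [0, 0, 8, 8] -> [0, 0, 0, 16]
col 1: [32, 0, 64, 2] -> [0, 32, 64, 2]
col 2: [0, 0, 0, 0] -> [0, 0, 0, 0]
col 3: [0, 0, 0, 0] -> [0, 0, 0, 0]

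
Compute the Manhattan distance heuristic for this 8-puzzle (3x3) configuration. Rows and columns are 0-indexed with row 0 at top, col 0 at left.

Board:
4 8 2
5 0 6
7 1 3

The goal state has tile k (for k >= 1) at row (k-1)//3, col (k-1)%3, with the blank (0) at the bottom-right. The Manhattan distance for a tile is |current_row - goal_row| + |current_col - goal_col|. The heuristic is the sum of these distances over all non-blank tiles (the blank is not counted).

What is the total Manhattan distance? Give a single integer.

Answer: 10

Derivation:
Tile 4: at (0,0), goal (1,0), distance |0-1|+|0-0| = 1
Tile 8: at (0,1), goal (2,1), distance |0-2|+|1-1| = 2
Tile 2: at (0,2), goal (0,1), distance |0-0|+|2-1| = 1
Tile 5: at (1,0), goal (1,1), distance |1-1|+|0-1| = 1
Tile 6: at (1,2), goal (1,2), distance |1-1|+|2-2| = 0
Tile 7: at (2,0), goal (2,0), distance |2-2|+|0-0| = 0
Tile 1: at (2,1), goal (0,0), distance |2-0|+|1-0| = 3
Tile 3: at (2,2), goal (0,2), distance |2-0|+|2-2| = 2
Sum: 1 + 2 + 1 + 1 + 0 + 0 + 3 + 2 = 10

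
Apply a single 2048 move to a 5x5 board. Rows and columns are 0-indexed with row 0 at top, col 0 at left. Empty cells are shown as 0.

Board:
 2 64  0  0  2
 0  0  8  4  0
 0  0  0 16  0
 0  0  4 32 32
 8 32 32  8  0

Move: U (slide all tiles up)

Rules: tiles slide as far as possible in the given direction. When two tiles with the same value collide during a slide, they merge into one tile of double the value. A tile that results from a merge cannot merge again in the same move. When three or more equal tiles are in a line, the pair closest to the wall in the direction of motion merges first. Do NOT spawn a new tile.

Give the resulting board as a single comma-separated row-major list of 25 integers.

Slide up:
col 0: [2, 0, 0, 0, 8] -> [2, 8, 0, 0, 0]
col 1: [64, 0, 0, 0, 32] -> [64, 32, 0, 0, 0]
col 2: [0, 8, 0, 4, 32] -> [8, 4, 32, 0, 0]
col 3: [0, 4, 16, 32, 8] -> [4, 16, 32, 8, 0]
col 4: [2, 0, 0, 32, 0] -> [2, 32, 0, 0, 0]

Answer: 2, 64, 8, 4, 2, 8, 32, 4, 16, 32, 0, 0, 32, 32, 0, 0, 0, 0, 8, 0, 0, 0, 0, 0, 0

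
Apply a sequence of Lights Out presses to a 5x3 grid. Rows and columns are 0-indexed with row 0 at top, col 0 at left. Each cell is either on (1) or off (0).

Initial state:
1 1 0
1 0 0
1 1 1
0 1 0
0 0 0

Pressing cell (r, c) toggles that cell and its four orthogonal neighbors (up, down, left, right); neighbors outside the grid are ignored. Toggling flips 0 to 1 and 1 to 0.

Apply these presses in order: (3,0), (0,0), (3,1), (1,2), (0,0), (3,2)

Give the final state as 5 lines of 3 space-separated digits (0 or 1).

After press 1 at (3,0):
1 1 0
1 0 0
0 1 1
1 0 0
1 0 0

After press 2 at (0,0):
0 0 0
0 0 0
0 1 1
1 0 0
1 0 0

After press 3 at (3,1):
0 0 0
0 0 0
0 0 1
0 1 1
1 1 0

After press 4 at (1,2):
0 0 1
0 1 1
0 0 0
0 1 1
1 1 0

After press 5 at (0,0):
1 1 1
1 1 1
0 0 0
0 1 1
1 1 0

After press 6 at (3,2):
1 1 1
1 1 1
0 0 1
0 0 0
1 1 1

Answer: 1 1 1
1 1 1
0 0 1
0 0 0
1 1 1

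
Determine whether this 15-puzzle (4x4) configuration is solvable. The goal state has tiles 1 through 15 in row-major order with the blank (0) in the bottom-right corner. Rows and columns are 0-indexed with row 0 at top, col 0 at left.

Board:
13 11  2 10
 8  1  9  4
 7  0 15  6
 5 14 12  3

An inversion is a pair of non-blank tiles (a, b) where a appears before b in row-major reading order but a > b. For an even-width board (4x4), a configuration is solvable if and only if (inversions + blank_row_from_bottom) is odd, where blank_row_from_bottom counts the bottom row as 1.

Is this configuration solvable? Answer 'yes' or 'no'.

Answer: yes

Derivation:
Inversions: 57
Blank is in row 2 (0-indexed from top), which is row 2 counting from the bottom (bottom = 1).
57 + 2 = 59, which is odd, so the puzzle is solvable.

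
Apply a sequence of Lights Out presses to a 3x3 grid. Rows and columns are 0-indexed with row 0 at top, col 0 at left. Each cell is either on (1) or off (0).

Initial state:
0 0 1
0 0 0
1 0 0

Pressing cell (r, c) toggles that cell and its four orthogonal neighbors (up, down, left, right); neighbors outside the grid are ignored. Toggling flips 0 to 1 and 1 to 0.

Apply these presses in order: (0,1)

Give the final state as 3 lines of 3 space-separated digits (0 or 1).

Answer: 1 1 0
0 1 0
1 0 0

Derivation:
After press 1 at (0,1):
1 1 0
0 1 0
1 0 0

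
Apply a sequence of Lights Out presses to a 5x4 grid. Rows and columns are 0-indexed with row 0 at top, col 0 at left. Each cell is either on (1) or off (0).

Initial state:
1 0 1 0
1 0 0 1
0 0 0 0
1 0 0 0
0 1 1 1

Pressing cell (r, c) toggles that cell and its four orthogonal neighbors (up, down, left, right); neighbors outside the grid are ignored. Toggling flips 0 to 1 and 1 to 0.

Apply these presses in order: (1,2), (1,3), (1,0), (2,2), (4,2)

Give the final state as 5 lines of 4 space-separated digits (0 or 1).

After press 1 at (1,2):
1 0 0 0
1 1 1 0
0 0 1 0
1 0 0 0
0 1 1 1

After press 2 at (1,3):
1 0 0 1
1 1 0 1
0 0 1 1
1 0 0 0
0 1 1 1

After press 3 at (1,0):
0 0 0 1
0 0 0 1
1 0 1 1
1 0 0 0
0 1 1 1

After press 4 at (2,2):
0 0 0 1
0 0 1 1
1 1 0 0
1 0 1 0
0 1 1 1

After press 5 at (4,2):
0 0 0 1
0 0 1 1
1 1 0 0
1 0 0 0
0 0 0 0

Answer: 0 0 0 1
0 0 1 1
1 1 0 0
1 0 0 0
0 0 0 0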